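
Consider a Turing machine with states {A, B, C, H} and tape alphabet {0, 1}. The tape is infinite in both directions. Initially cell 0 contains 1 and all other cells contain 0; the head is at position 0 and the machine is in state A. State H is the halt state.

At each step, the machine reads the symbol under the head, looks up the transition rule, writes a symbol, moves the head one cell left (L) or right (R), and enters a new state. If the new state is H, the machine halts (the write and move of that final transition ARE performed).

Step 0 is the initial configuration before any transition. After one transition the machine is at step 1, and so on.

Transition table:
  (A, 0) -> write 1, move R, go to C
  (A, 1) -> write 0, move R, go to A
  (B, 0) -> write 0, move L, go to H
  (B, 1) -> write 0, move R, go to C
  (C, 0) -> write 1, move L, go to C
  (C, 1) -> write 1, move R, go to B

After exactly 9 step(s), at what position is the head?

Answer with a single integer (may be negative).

Answer: 3

Derivation:
Step 1: in state A at pos 0, read 1 -> (A,1)->write 0,move R,goto A. Now: state=A, head=1, tape[-1..2]=0000 (head:   ^)
Step 2: in state A at pos 1, read 0 -> (A,0)->write 1,move R,goto C. Now: state=C, head=2, tape[-1..3]=00100 (head:    ^)
Step 3: in state C at pos 2, read 0 -> (C,0)->write 1,move L,goto C. Now: state=C, head=1, tape[-1..3]=00110 (head:   ^)
Step 4: in state C at pos 1, read 1 -> (C,1)->write 1,move R,goto B. Now: state=B, head=2, tape[-1..3]=00110 (head:    ^)
Step 5: in state B at pos 2, read 1 -> (B,1)->write 0,move R,goto C. Now: state=C, head=3, tape[-1..4]=001000 (head:     ^)
Step 6: in state C at pos 3, read 0 -> (C,0)->write 1,move L,goto C. Now: state=C, head=2, tape[-1..4]=001010 (head:    ^)
Step 7: in state C at pos 2, read 0 -> (C,0)->write 1,move L,goto C. Now: state=C, head=1, tape[-1..4]=001110 (head:   ^)
Step 8: in state C at pos 1, read 1 -> (C,1)->write 1,move R,goto B. Now: state=B, head=2, tape[-1..4]=001110 (head:    ^)
Step 9: in state B at pos 2, read 1 -> (B,1)->write 0,move R,goto C. Now: state=C, head=3, tape[-1..4]=001010 (head:     ^)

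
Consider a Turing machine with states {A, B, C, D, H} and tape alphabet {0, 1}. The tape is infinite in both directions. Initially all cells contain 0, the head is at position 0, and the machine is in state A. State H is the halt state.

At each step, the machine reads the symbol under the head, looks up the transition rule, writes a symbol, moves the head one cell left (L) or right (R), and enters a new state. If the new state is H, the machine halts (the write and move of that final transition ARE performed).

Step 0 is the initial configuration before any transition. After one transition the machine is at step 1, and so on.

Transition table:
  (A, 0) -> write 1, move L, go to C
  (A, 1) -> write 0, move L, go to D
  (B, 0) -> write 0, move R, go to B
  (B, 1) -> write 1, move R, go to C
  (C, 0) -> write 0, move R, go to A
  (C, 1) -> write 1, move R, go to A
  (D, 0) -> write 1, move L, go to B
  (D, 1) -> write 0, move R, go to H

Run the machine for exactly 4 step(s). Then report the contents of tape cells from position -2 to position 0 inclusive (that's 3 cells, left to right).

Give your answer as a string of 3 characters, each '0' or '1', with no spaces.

Answer: 010

Derivation:
Step 1: in state A at pos 0, read 0 -> (A,0)->write 1,move L,goto C. Now: state=C, head=-1, tape[-2..1]=0010 (head:  ^)
Step 2: in state C at pos -1, read 0 -> (C,0)->write 0,move R,goto A. Now: state=A, head=0, tape[-2..1]=0010 (head:   ^)
Step 3: in state A at pos 0, read 1 -> (A,1)->write 0,move L,goto D. Now: state=D, head=-1, tape[-2..1]=0000 (head:  ^)
Step 4: in state D at pos -1, read 0 -> (D,0)->write 1,move L,goto B. Now: state=B, head=-2, tape[-3..1]=00100 (head:  ^)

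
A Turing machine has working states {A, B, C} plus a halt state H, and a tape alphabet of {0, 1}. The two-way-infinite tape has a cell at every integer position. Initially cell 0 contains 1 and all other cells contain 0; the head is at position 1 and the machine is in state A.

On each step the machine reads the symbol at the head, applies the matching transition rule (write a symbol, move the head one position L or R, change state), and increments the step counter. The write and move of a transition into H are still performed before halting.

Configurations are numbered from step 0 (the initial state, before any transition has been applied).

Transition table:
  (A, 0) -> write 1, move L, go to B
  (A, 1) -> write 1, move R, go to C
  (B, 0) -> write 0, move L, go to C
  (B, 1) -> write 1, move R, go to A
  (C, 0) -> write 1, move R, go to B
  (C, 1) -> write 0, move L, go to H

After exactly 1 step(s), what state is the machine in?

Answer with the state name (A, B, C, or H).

Step 1: in state A at pos 1, read 0 -> (A,0)->write 1,move L,goto B. Now: state=B, head=0, tape[-1..2]=0110 (head:  ^)

Answer: B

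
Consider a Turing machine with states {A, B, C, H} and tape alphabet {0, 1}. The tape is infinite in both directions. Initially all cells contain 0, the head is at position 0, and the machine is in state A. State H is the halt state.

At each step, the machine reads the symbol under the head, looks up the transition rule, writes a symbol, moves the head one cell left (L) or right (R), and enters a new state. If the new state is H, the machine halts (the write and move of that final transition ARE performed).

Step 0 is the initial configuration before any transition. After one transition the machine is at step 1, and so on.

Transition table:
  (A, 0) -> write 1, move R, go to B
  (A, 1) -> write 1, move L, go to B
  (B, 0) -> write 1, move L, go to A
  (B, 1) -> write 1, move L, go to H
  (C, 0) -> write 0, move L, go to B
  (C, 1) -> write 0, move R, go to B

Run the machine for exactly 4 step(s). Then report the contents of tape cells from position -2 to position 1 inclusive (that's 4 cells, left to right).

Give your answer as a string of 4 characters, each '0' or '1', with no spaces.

Step 1: in state A at pos 0, read 0 -> (A,0)->write 1,move R,goto B. Now: state=B, head=1, tape[-1..2]=0100 (head:   ^)
Step 2: in state B at pos 1, read 0 -> (B,0)->write 1,move L,goto A. Now: state=A, head=0, tape[-1..2]=0110 (head:  ^)
Step 3: in state A at pos 0, read 1 -> (A,1)->write 1,move L,goto B. Now: state=B, head=-1, tape[-2..2]=00110 (head:  ^)
Step 4: in state B at pos -1, read 0 -> (B,0)->write 1,move L,goto A. Now: state=A, head=-2, tape[-3..2]=001110 (head:  ^)

Answer: 0111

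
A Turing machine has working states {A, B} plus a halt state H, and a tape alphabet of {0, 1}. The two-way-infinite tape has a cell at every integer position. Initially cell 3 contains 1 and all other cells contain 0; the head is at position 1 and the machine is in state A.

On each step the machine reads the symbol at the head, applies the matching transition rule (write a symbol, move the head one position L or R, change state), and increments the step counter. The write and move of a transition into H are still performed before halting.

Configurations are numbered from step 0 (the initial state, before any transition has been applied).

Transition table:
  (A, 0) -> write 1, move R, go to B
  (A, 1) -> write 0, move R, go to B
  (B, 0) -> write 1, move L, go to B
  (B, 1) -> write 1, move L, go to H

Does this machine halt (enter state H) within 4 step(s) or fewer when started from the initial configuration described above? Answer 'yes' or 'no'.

Answer: yes

Derivation:
Step 1: in state A at pos 1, read 0 -> (A,0)->write 1,move R,goto B. Now: state=B, head=2, tape[0..4]=01010 (head:   ^)
Step 2: in state B at pos 2, read 0 -> (B,0)->write 1,move L,goto B. Now: state=B, head=1, tape[0..4]=01110 (head:  ^)
Step 3: in state B at pos 1, read 1 -> (B,1)->write 1,move L,goto H. Now: state=H, head=0, tape[-1..4]=001110 (head:  ^)
State H reached at step 3; 3 <= 4 -> yes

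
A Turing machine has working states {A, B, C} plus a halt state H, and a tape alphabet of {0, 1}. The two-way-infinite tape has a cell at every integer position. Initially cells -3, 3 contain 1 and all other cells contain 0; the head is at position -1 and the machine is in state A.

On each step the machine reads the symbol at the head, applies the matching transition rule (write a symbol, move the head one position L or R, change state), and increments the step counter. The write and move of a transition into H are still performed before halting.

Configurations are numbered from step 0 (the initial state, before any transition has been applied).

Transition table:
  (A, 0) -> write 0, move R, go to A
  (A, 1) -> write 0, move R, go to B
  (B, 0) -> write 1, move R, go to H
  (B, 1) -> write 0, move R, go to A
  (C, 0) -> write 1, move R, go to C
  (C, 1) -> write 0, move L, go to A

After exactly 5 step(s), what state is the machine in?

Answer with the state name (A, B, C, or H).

Answer: B

Derivation:
Step 1: in state A at pos -1, read 0 -> (A,0)->write 0,move R,goto A. Now: state=A, head=0, tape[-4..4]=010000010 (head:     ^)
Step 2: in state A at pos 0, read 0 -> (A,0)->write 0,move R,goto A. Now: state=A, head=1, tape[-4..4]=010000010 (head:      ^)
Step 3: in state A at pos 1, read 0 -> (A,0)->write 0,move R,goto A. Now: state=A, head=2, tape[-4..4]=010000010 (head:       ^)
Step 4: in state A at pos 2, read 0 -> (A,0)->write 0,move R,goto A. Now: state=A, head=3, tape[-4..4]=010000010 (head:        ^)
Step 5: in state A at pos 3, read 1 -> (A,1)->write 0,move R,goto B. Now: state=B, head=4, tape[-4..5]=0100000000 (head:         ^)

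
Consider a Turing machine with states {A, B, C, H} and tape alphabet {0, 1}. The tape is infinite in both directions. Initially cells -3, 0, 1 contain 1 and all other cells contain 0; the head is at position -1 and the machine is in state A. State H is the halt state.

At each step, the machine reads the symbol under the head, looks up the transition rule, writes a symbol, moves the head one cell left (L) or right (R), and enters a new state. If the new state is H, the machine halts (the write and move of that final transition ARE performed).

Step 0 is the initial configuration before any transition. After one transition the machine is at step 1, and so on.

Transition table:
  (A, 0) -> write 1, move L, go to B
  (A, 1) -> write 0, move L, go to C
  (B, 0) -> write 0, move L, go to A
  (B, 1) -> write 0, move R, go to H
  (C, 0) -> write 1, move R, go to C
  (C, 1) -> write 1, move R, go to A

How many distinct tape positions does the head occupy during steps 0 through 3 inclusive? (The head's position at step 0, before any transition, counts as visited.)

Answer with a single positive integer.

Step 1: in state A at pos -1, read 0 -> (A,0)->write 1,move L,goto B. Now: state=B, head=-2, tape[-4..2]=0101110 (head:   ^)
Step 2: in state B at pos -2, read 0 -> (B,0)->write 0,move L,goto A. Now: state=A, head=-3, tape[-4..2]=0101110 (head:  ^)
Step 3: in state A at pos -3, read 1 -> (A,1)->write 0,move L,goto C. Now: state=C, head=-4, tape[-5..2]=00001110 (head:  ^)
Head positions at steps 0..3: starting at -1, distinct positions visited = {-4, -3, -2, -1} -> 4 position(s)

Answer: 4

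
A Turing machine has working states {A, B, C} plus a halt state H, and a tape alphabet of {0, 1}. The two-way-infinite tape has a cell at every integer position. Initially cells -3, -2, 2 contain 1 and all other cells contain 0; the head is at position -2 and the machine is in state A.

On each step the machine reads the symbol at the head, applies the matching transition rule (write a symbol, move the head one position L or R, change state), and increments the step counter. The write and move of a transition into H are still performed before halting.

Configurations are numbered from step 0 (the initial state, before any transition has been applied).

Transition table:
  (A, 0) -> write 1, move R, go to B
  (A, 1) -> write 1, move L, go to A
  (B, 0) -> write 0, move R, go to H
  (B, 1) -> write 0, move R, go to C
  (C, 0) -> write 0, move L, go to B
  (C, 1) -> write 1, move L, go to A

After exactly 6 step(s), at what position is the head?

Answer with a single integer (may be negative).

Step 1: in state A at pos -2, read 1 -> (A,1)->write 1,move L,goto A. Now: state=A, head=-3, tape[-4..3]=01100010 (head:  ^)
Step 2: in state A at pos -3, read 1 -> (A,1)->write 1,move L,goto A. Now: state=A, head=-4, tape[-5..3]=001100010 (head:  ^)
Step 3: in state A at pos -4, read 0 -> (A,0)->write 1,move R,goto B. Now: state=B, head=-3, tape[-5..3]=011100010 (head:   ^)
Step 4: in state B at pos -3, read 1 -> (B,1)->write 0,move R,goto C. Now: state=C, head=-2, tape[-5..3]=010100010 (head:    ^)
Step 5: in state C at pos -2, read 1 -> (C,1)->write 1,move L,goto A. Now: state=A, head=-3, tape[-5..3]=010100010 (head:   ^)
Step 6: in state A at pos -3, read 0 -> (A,0)->write 1,move R,goto B. Now: state=B, head=-2, tape[-5..3]=011100010 (head:    ^)

Answer: -2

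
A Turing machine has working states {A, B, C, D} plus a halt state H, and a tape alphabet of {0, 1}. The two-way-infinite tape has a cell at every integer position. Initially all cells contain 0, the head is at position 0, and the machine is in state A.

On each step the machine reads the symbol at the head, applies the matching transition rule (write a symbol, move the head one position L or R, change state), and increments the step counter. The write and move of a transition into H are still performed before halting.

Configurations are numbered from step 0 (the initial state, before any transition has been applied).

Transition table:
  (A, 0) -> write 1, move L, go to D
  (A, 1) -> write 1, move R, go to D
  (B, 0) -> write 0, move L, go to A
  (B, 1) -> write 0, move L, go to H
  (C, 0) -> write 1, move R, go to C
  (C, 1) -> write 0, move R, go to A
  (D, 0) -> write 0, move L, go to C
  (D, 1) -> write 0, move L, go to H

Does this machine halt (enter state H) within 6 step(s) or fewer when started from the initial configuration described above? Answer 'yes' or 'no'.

Answer: no

Derivation:
Step 1: in state A at pos 0, read 0 -> (A,0)->write 1,move L,goto D. Now: state=D, head=-1, tape[-2..1]=0010 (head:  ^)
Step 2: in state D at pos -1, read 0 -> (D,0)->write 0,move L,goto C. Now: state=C, head=-2, tape[-3..1]=00010 (head:  ^)
Step 3: in state C at pos -2, read 0 -> (C,0)->write 1,move R,goto C. Now: state=C, head=-1, tape[-3..1]=01010 (head:   ^)
Step 4: in state C at pos -1, read 0 -> (C,0)->write 1,move R,goto C. Now: state=C, head=0, tape[-3..1]=01110 (head:    ^)
Step 5: in state C at pos 0, read 1 -> (C,1)->write 0,move R,goto A. Now: state=A, head=1, tape[-3..2]=011000 (head:     ^)
Step 6: in state A at pos 1, read 0 -> (A,0)->write 1,move L,goto D. Now: state=D, head=0, tape[-3..2]=011010 (head:    ^)
After 6 step(s): state = D (not H) -> not halted within 6 -> no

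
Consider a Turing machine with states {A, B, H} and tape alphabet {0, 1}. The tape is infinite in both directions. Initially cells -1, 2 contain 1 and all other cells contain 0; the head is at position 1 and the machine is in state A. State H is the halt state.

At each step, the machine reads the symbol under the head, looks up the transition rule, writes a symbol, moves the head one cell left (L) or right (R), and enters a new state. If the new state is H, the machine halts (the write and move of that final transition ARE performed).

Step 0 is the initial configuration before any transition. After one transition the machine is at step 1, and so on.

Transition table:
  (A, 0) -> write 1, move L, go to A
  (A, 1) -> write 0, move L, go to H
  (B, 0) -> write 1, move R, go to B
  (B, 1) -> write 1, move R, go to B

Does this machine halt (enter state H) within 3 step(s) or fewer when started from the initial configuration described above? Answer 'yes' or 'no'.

Step 1: in state A at pos 1, read 0 -> (A,0)->write 1,move L,goto A. Now: state=A, head=0, tape[-2..3]=010110 (head:   ^)
Step 2: in state A at pos 0, read 0 -> (A,0)->write 1,move L,goto A. Now: state=A, head=-1, tape[-2..3]=011110 (head:  ^)
Step 3: in state A at pos -1, read 1 -> (A,1)->write 0,move L,goto H. Now: state=H, head=-2, tape[-3..3]=0001110 (head:  ^)
State H reached at step 3; 3 <= 3 -> yes

Answer: yes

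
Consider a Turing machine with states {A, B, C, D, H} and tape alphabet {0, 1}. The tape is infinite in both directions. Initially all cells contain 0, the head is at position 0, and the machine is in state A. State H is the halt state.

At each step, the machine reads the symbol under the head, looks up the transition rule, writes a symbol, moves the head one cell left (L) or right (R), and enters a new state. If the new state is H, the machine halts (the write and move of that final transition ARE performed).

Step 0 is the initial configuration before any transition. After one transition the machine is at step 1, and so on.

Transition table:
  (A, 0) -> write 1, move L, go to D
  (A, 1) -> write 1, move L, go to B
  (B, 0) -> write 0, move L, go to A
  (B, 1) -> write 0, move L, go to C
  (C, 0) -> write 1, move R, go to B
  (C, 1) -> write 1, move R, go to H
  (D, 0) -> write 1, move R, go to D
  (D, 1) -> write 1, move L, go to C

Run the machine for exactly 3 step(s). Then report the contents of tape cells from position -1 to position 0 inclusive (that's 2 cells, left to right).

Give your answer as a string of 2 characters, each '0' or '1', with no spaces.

Answer: 11

Derivation:
Step 1: in state A at pos 0, read 0 -> (A,0)->write 1,move L,goto D. Now: state=D, head=-1, tape[-2..1]=0010 (head:  ^)
Step 2: in state D at pos -1, read 0 -> (D,0)->write 1,move R,goto D. Now: state=D, head=0, tape[-2..1]=0110 (head:   ^)
Step 3: in state D at pos 0, read 1 -> (D,1)->write 1,move L,goto C. Now: state=C, head=-1, tape[-2..1]=0110 (head:  ^)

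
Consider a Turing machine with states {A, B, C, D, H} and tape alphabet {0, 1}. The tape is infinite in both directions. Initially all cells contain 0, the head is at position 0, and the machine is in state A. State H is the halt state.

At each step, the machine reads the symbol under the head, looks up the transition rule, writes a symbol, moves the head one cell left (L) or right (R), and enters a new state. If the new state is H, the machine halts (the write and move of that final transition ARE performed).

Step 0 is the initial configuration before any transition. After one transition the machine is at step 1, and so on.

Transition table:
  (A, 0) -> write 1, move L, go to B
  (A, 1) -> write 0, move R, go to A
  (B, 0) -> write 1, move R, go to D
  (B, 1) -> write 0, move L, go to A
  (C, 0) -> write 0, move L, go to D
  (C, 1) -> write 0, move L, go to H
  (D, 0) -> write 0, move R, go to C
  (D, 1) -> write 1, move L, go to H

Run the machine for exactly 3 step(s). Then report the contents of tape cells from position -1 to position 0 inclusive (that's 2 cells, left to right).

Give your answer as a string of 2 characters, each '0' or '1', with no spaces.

Step 1: in state A at pos 0, read 0 -> (A,0)->write 1,move L,goto B. Now: state=B, head=-1, tape[-2..1]=0010 (head:  ^)
Step 2: in state B at pos -1, read 0 -> (B,0)->write 1,move R,goto D. Now: state=D, head=0, tape[-2..1]=0110 (head:   ^)
Step 3: in state D at pos 0, read 1 -> (D,1)->write 1,move L,goto H. Now: state=H, head=-1, tape[-2..1]=0110 (head:  ^)

Answer: 11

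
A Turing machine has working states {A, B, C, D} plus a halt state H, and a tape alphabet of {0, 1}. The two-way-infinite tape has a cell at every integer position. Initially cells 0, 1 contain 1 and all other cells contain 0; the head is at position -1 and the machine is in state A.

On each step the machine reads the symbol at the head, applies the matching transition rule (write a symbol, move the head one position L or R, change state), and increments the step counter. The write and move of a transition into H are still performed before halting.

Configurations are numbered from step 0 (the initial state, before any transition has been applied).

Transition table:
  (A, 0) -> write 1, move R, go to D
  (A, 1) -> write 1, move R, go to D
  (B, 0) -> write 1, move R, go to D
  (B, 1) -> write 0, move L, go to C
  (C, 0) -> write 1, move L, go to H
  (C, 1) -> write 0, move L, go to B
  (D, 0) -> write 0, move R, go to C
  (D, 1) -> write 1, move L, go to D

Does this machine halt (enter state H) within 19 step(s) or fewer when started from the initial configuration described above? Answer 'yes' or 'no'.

Step 1: in state A at pos -1, read 0 -> (A,0)->write 1,move R,goto D. Now: state=D, head=0, tape[-2..2]=01110 (head:   ^)
Step 2: in state D at pos 0, read 1 -> (D,1)->write 1,move L,goto D. Now: state=D, head=-1, tape[-2..2]=01110 (head:  ^)
Step 3: in state D at pos -1, read 1 -> (D,1)->write 1,move L,goto D. Now: state=D, head=-2, tape[-3..2]=001110 (head:  ^)
Step 4: in state D at pos -2, read 0 -> (D,0)->write 0,move R,goto C. Now: state=C, head=-1, tape[-3..2]=001110 (head:   ^)
Step 5: in state C at pos -1, read 1 -> (C,1)->write 0,move L,goto B. Now: state=B, head=-2, tape[-3..2]=000110 (head:  ^)
Step 6: in state B at pos -2, read 0 -> (B,0)->write 1,move R,goto D. Now: state=D, head=-1, tape[-3..2]=010110 (head:   ^)
Step 7: in state D at pos -1, read 0 -> (D,0)->write 0,move R,goto C. Now: state=C, head=0, tape[-3..2]=010110 (head:    ^)
Step 8: in state C at pos 0, read 1 -> (C,1)->write 0,move L,goto B. Now: state=B, head=-1, tape[-3..2]=010010 (head:   ^)
Step 9: in state B at pos -1, read 0 -> (B,0)->write 1,move R,goto D. Now: state=D, head=0, tape[-3..2]=011010 (head:    ^)
Step 10: in state D at pos 0, read 0 -> (D,0)->write 0,move R,goto C. Now: state=C, head=1, tape[-3..2]=011010 (head:     ^)
Step 11: in state C at pos 1, read 1 -> (C,1)->write 0,move L,goto B. Now: state=B, head=0, tape[-3..2]=011000 (head:    ^)
Step 12: in state B at pos 0, read 0 -> (B,0)->write 1,move R,goto D. Now: state=D, head=1, tape[-3..2]=011100 (head:     ^)
Step 13: in state D at pos 1, read 0 -> (D,0)->write 0,move R,goto C. Now: state=C, head=2, tape[-3..3]=0111000 (head:      ^)
Step 14: in state C at pos 2, read 0 -> (C,0)->write 1,move L,goto H. Now: state=H, head=1, tape[-3..3]=0111010 (head:     ^)
State H reached at step 14; 14 <= 19 -> yes

Answer: yes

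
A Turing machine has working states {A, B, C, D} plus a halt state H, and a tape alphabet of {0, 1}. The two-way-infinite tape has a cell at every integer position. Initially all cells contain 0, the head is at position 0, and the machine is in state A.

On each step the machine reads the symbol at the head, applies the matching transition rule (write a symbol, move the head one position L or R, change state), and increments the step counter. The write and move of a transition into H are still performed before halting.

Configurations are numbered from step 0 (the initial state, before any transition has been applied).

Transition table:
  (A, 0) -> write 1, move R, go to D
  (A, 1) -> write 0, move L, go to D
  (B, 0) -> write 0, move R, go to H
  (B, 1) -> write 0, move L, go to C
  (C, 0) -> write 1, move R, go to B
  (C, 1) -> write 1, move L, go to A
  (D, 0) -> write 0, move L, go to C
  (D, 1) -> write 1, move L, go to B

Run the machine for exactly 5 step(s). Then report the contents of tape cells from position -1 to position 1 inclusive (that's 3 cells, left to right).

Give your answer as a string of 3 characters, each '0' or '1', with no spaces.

Answer: 110

Derivation:
Step 1: in state A at pos 0, read 0 -> (A,0)->write 1,move R,goto D. Now: state=D, head=1, tape[-1..2]=0100 (head:   ^)
Step 2: in state D at pos 1, read 0 -> (D,0)->write 0,move L,goto C. Now: state=C, head=0, tape[-1..2]=0100 (head:  ^)
Step 3: in state C at pos 0, read 1 -> (C,1)->write 1,move L,goto A. Now: state=A, head=-1, tape[-2..2]=00100 (head:  ^)
Step 4: in state A at pos -1, read 0 -> (A,0)->write 1,move R,goto D. Now: state=D, head=0, tape[-2..2]=01100 (head:   ^)
Step 5: in state D at pos 0, read 1 -> (D,1)->write 1,move L,goto B. Now: state=B, head=-1, tape[-2..2]=01100 (head:  ^)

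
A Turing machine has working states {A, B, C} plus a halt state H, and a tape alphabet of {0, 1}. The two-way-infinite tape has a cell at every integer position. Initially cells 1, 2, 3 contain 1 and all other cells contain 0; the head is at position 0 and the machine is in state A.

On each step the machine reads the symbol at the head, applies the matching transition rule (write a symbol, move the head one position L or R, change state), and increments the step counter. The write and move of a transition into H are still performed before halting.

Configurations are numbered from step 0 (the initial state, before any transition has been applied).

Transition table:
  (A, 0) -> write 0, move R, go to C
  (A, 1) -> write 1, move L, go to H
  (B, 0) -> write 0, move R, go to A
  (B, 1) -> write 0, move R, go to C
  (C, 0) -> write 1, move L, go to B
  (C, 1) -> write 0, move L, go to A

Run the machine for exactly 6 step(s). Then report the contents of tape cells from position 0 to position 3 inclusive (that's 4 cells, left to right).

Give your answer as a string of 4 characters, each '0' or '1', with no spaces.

Step 1: in state A at pos 0, read 0 -> (A,0)->write 0,move R,goto C. Now: state=C, head=1, tape[-1..4]=001110 (head:   ^)
Step 2: in state C at pos 1, read 1 -> (C,1)->write 0,move L,goto A. Now: state=A, head=0, tape[-1..4]=000110 (head:  ^)
Step 3: in state A at pos 0, read 0 -> (A,0)->write 0,move R,goto C. Now: state=C, head=1, tape[-1..4]=000110 (head:   ^)
Step 4: in state C at pos 1, read 0 -> (C,0)->write 1,move L,goto B. Now: state=B, head=0, tape[-1..4]=001110 (head:  ^)
Step 5: in state B at pos 0, read 0 -> (B,0)->write 0,move R,goto A. Now: state=A, head=1, tape[-1..4]=001110 (head:   ^)
Step 6: in state A at pos 1, read 1 -> (A,1)->write 1,move L,goto H. Now: state=H, head=0, tape[-1..4]=001110 (head:  ^)

Answer: 0111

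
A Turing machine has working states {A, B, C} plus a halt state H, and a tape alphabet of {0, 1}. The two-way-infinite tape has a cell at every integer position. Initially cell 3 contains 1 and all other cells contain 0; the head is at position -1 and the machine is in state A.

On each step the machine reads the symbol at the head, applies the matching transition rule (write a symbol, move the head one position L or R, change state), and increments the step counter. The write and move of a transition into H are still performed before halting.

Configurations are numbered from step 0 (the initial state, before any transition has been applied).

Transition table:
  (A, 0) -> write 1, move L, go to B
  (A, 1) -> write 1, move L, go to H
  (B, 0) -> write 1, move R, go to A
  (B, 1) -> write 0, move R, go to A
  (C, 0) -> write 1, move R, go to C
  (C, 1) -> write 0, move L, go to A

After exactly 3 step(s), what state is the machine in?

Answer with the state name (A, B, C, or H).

Step 1: in state A at pos -1, read 0 -> (A,0)->write 1,move L,goto B. Now: state=B, head=-2, tape[-3..4]=00100010 (head:  ^)
Step 2: in state B at pos -2, read 0 -> (B,0)->write 1,move R,goto A. Now: state=A, head=-1, tape[-3..4]=01100010 (head:   ^)
Step 3: in state A at pos -1, read 1 -> (A,1)->write 1,move L,goto H. Now: state=H, head=-2, tape[-3..4]=01100010 (head:  ^)

Answer: H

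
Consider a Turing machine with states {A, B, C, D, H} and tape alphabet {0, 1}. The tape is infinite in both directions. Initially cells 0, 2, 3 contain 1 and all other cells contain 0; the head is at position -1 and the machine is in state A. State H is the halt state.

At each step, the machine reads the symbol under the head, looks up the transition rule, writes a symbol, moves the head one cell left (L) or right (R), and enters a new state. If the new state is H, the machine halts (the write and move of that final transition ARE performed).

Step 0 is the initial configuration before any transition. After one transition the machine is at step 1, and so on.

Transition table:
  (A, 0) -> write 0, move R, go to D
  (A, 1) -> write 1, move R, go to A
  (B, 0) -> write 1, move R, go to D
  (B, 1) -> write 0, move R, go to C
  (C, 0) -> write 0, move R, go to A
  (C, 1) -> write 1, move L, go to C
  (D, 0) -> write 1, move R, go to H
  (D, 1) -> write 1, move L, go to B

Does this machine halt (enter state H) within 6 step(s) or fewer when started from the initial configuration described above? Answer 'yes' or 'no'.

Step 1: in state A at pos -1, read 0 -> (A,0)->write 0,move R,goto D. Now: state=D, head=0, tape[-2..4]=0010110 (head:   ^)
Step 2: in state D at pos 0, read 1 -> (D,1)->write 1,move L,goto B. Now: state=B, head=-1, tape[-2..4]=0010110 (head:  ^)
Step 3: in state B at pos -1, read 0 -> (B,0)->write 1,move R,goto D. Now: state=D, head=0, tape[-2..4]=0110110 (head:   ^)
Step 4: in state D at pos 0, read 1 -> (D,1)->write 1,move L,goto B. Now: state=B, head=-1, tape[-2..4]=0110110 (head:  ^)
Step 5: in state B at pos -1, read 1 -> (B,1)->write 0,move R,goto C. Now: state=C, head=0, tape[-2..4]=0010110 (head:   ^)
Step 6: in state C at pos 0, read 1 -> (C,1)->write 1,move L,goto C. Now: state=C, head=-1, tape[-2..4]=0010110 (head:  ^)
After 6 step(s): state = C (not H) -> not halted within 6 -> no

Answer: no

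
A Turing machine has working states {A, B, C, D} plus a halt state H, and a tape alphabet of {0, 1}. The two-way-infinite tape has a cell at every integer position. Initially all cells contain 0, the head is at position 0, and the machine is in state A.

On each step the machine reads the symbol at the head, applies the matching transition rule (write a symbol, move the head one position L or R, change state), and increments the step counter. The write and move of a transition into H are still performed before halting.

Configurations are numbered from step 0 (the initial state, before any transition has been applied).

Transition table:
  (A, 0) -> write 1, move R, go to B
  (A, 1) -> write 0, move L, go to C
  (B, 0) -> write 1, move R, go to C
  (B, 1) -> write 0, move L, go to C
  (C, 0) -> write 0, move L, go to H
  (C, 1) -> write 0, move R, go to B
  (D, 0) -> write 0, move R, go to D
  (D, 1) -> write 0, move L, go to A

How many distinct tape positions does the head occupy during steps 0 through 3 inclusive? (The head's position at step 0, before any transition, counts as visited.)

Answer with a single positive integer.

Step 1: in state A at pos 0, read 0 -> (A,0)->write 1,move R,goto B. Now: state=B, head=1, tape[-1..2]=0100 (head:   ^)
Step 2: in state B at pos 1, read 0 -> (B,0)->write 1,move R,goto C. Now: state=C, head=2, tape[-1..3]=01100 (head:    ^)
Step 3: in state C at pos 2, read 0 -> (C,0)->write 0,move L,goto H. Now: state=H, head=1, tape[-1..3]=01100 (head:   ^)
Head positions at steps 0..3: starting at 0, distinct positions visited = {0, 1, 2} -> 3 position(s)

Answer: 3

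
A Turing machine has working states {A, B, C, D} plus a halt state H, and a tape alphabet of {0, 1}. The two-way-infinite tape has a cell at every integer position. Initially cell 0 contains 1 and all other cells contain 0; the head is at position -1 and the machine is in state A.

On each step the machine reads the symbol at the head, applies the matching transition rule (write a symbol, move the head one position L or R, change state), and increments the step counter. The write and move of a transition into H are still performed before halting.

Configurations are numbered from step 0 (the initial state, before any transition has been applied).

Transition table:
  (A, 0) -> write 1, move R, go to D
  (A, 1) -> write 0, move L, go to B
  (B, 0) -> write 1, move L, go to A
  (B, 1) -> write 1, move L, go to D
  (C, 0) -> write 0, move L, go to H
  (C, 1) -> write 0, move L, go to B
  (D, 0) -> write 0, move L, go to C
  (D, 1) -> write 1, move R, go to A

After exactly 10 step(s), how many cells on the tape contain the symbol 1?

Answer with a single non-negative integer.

Step 1: in state A at pos -1, read 0 -> (A,0)->write 1,move R,goto D. Now: state=D, head=0, tape[-2..1]=0110 (head:   ^)
Step 2: in state D at pos 0, read 1 -> (D,1)->write 1,move R,goto A. Now: state=A, head=1, tape[-2..2]=01100 (head:    ^)
Step 3: in state A at pos 1, read 0 -> (A,0)->write 1,move R,goto D. Now: state=D, head=2, tape[-2..3]=011100 (head:     ^)
Step 4: in state D at pos 2, read 0 -> (D,0)->write 0,move L,goto C. Now: state=C, head=1, tape[-2..3]=011100 (head:    ^)
Step 5: in state C at pos 1, read 1 -> (C,1)->write 0,move L,goto B. Now: state=B, head=0, tape[-2..3]=011000 (head:   ^)
Step 6: in state B at pos 0, read 1 -> (B,1)->write 1,move L,goto D. Now: state=D, head=-1, tape[-2..3]=011000 (head:  ^)
Step 7: in state D at pos -1, read 1 -> (D,1)->write 1,move R,goto A. Now: state=A, head=0, tape[-2..3]=011000 (head:   ^)
Step 8: in state A at pos 0, read 1 -> (A,1)->write 0,move L,goto B. Now: state=B, head=-1, tape[-2..3]=010000 (head:  ^)
Step 9: in state B at pos -1, read 1 -> (B,1)->write 1,move L,goto D. Now: state=D, head=-2, tape[-3..3]=0010000 (head:  ^)
Step 10: in state D at pos -2, read 0 -> (D,0)->write 0,move L,goto C. Now: state=C, head=-3, tape[-4..3]=00010000 (head:  ^)
Cells containing 1 after step 10: {-1} -> 1 cell(s)

Answer: 1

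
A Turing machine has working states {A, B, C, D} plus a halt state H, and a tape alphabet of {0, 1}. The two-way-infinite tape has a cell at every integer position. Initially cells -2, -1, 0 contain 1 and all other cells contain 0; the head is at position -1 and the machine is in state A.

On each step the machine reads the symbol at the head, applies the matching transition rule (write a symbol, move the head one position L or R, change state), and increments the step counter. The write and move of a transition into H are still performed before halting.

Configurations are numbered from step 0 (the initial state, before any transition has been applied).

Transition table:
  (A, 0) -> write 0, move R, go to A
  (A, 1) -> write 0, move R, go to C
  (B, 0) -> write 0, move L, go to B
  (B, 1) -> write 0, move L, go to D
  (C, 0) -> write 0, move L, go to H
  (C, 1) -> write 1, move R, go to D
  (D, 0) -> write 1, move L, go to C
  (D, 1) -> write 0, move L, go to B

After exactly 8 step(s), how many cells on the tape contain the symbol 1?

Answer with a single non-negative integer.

Answer: 2

Derivation:
Step 1: in state A at pos -1, read 1 -> (A,1)->write 0,move R,goto C. Now: state=C, head=0, tape[-3..1]=01010 (head:    ^)
Step 2: in state C at pos 0, read 1 -> (C,1)->write 1,move R,goto D. Now: state=D, head=1, tape[-3..2]=010100 (head:     ^)
Step 3: in state D at pos 1, read 0 -> (D,0)->write 1,move L,goto C. Now: state=C, head=0, tape[-3..2]=010110 (head:    ^)
Step 4: in state C at pos 0, read 1 -> (C,1)->write 1,move R,goto D. Now: state=D, head=1, tape[-3..2]=010110 (head:     ^)
Step 5: in state D at pos 1, read 1 -> (D,1)->write 0,move L,goto B. Now: state=B, head=0, tape[-3..2]=010100 (head:    ^)
Step 6: in state B at pos 0, read 1 -> (B,1)->write 0,move L,goto D. Now: state=D, head=-1, tape[-3..2]=010000 (head:   ^)
Step 7: in state D at pos -1, read 0 -> (D,0)->write 1,move L,goto C. Now: state=C, head=-2, tape[-3..2]=011000 (head:  ^)
Step 8: in state C at pos -2, read 1 -> (C,1)->write 1,move R,goto D. Now: state=D, head=-1, tape[-3..2]=011000 (head:   ^)
Cells containing 1 after step 8: {-2, -1} -> 2 cell(s)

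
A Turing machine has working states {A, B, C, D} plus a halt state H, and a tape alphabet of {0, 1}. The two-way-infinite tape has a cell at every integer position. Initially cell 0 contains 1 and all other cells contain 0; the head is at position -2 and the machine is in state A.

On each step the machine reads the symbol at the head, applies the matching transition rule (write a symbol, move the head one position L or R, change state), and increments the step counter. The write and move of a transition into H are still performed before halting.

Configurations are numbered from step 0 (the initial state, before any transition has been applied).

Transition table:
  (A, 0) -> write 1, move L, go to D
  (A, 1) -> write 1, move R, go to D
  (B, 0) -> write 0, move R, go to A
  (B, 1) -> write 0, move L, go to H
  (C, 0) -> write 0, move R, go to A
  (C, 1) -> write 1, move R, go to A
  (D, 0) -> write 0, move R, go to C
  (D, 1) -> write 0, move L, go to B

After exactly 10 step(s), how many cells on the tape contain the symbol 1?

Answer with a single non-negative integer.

Step 1: in state A at pos -2, read 0 -> (A,0)->write 1,move L,goto D. Now: state=D, head=-3, tape[-4..1]=001010 (head:  ^)
Step 2: in state D at pos -3, read 0 -> (D,0)->write 0,move R,goto C. Now: state=C, head=-2, tape[-4..1]=001010 (head:   ^)
Step 3: in state C at pos -2, read 1 -> (C,1)->write 1,move R,goto A. Now: state=A, head=-1, tape[-4..1]=001010 (head:    ^)
Step 4: in state A at pos -1, read 0 -> (A,0)->write 1,move L,goto D. Now: state=D, head=-2, tape[-4..1]=001110 (head:   ^)
Step 5: in state D at pos -2, read 1 -> (D,1)->write 0,move L,goto B. Now: state=B, head=-3, tape[-4..1]=000110 (head:  ^)
Step 6: in state B at pos -3, read 0 -> (B,0)->write 0,move R,goto A. Now: state=A, head=-2, tape[-4..1]=000110 (head:   ^)
Step 7: in state A at pos -2, read 0 -> (A,0)->write 1,move L,goto D. Now: state=D, head=-3, tape[-4..1]=001110 (head:  ^)
Step 8: in state D at pos -3, read 0 -> (D,0)->write 0,move R,goto C. Now: state=C, head=-2, tape[-4..1]=001110 (head:   ^)
Step 9: in state C at pos -2, read 1 -> (C,1)->write 1,move R,goto A. Now: state=A, head=-1, tape[-4..1]=001110 (head:    ^)
Step 10: in state A at pos -1, read 1 -> (A,1)->write 1,move R,goto D. Now: state=D, head=0, tape[-4..1]=001110 (head:     ^)
Cells containing 1 after step 10: {-2, -1, 0} -> 3 cell(s)

Answer: 3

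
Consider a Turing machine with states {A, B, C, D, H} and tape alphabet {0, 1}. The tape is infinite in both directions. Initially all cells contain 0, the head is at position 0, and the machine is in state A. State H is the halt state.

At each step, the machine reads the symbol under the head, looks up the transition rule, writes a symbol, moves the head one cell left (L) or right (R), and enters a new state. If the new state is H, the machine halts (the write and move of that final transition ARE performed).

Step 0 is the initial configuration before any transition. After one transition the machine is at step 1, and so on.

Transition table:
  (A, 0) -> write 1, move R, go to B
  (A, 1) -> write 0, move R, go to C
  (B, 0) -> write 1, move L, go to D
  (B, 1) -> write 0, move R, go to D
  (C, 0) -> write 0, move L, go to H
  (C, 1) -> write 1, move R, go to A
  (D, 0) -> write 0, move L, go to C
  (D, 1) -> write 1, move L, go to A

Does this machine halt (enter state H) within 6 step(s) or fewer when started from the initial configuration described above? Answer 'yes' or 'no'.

Answer: no

Derivation:
Step 1: in state A at pos 0, read 0 -> (A,0)->write 1,move R,goto B. Now: state=B, head=1, tape[-1..2]=0100 (head:   ^)
Step 2: in state B at pos 1, read 0 -> (B,0)->write 1,move L,goto D. Now: state=D, head=0, tape[-1..2]=0110 (head:  ^)
Step 3: in state D at pos 0, read 1 -> (D,1)->write 1,move L,goto A. Now: state=A, head=-1, tape[-2..2]=00110 (head:  ^)
Step 4: in state A at pos -1, read 0 -> (A,0)->write 1,move R,goto B. Now: state=B, head=0, tape[-2..2]=01110 (head:   ^)
Step 5: in state B at pos 0, read 1 -> (B,1)->write 0,move R,goto D. Now: state=D, head=1, tape[-2..2]=01010 (head:    ^)
Step 6: in state D at pos 1, read 1 -> (D,1)->write 1,move L,goto A. Now: state=A, head=0, tape[-2..2]=01010 (head:   ^)
After 6 step(s): state = A (not H) -> not halted within 6 -> no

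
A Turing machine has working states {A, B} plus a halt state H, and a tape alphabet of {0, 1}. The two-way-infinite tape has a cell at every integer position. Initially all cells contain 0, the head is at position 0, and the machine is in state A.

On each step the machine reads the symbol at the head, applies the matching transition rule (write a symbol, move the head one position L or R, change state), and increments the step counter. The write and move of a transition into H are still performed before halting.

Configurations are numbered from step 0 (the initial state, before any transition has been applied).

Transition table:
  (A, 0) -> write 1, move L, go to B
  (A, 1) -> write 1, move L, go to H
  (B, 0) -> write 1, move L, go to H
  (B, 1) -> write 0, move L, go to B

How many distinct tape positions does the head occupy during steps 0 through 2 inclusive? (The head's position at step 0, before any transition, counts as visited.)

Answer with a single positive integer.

Answer: 3

Derivation:
Step 1: in state A at pos 0, read 0 -> (A,0)->write 1,move L,goto B. Now: state=B, head=-1, tape[-2..1]=0010 (head:  ^)
Step 2: in state B at pos -1, read 0 -> (B,0)->write 1,move L,goto H. Now: state=H, head=-2, tape[-3..1]=00110 (head:  ^)
Head positions at steps 0..2: starting at 0, distinct positions visited = {-2, -1, 0} -> 3 position(s)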